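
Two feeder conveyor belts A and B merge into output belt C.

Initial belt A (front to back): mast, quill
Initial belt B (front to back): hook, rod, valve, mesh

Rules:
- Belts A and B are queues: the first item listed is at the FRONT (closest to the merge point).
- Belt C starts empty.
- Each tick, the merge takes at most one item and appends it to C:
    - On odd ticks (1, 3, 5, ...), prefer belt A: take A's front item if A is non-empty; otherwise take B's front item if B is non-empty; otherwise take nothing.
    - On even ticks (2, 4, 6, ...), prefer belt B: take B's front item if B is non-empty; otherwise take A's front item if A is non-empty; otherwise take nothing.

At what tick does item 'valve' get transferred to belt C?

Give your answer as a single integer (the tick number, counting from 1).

Answer: 5

Derivation:
Tick 1: prefer A, take mast from A; A=[quill] B=[hook,rod,valve,mesh] C=[mast]
Tick 2: prefer B, take hook from B; A=[quill] B=[rod,valve,mesh] C=[mast,hook]
Tick 3: prefer A, take quill from A; A=[-] B=[rod,valve,mesh] C=[mast,hook,quill]
Tick 4: prefer B, take rod from B; A=[-] B=[valve,mesh] C=[mast,hook,quill,rod]
Tick 5: prefer A, take valve from B; A=[-] B=[mesh] C=[mast,hook,quill,rod,valve]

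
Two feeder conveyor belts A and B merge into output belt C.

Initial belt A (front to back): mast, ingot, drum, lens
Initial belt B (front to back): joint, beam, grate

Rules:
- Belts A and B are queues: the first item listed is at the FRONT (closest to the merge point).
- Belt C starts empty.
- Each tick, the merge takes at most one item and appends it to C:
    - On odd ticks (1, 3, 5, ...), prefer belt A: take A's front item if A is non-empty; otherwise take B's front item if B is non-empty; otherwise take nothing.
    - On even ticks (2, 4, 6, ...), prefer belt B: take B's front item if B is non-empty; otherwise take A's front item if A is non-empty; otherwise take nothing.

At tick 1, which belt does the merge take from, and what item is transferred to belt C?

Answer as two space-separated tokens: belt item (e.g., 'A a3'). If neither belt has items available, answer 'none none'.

Tick 1: prefer A, take mast from A; A=[ingot,drum,lens] B=[joint,beam,grate] C=[mast]

Answer: A mast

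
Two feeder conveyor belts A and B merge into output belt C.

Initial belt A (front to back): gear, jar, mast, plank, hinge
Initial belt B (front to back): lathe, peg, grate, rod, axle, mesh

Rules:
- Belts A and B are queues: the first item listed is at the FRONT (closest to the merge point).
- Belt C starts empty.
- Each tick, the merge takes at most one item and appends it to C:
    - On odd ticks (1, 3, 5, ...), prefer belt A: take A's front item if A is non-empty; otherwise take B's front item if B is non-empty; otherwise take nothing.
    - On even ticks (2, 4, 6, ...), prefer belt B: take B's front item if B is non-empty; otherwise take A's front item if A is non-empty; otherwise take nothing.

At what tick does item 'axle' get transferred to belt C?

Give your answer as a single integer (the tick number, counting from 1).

Tick 1: prefer A, take gear from A; A=[jar,mast,plank,hinge] B=[lathe,peg,grate,rod,axle,mesh] C=[gear]
Tick 2: prefer B, take lathe from B; A=[jar,mast,plank,hinge] B=[peg,grate,rod,axle,mesh] C=[gear,lathe]
Tick 3: prefer A, take jar from A; A=[mast,plank,hinge] B=[peg,grate,rod,axle,mesh] C=[gear,lathe,jar]
Tick 4: prefer B, take peg from B; A=[mast,plank,hinge] B=[grate,rod,axle,mesh] C=[gear,lathe,jar,peg]
Tick 5: prefer A, take mast from A; A=[plank,hinge] B=[grate,rod,axle,mesh] C=[gear,lathe,jar,peg,mast]
Tick 6: prefer B, take grate from B; A=[plank,hinge] B=[rod,axle,mesh] C=[gear,lathe,jar,peg,mast,grate]
Tick 7: prefer A, take plank from A; A=[hinge] B=[rod,axle,mesh] C=[gear,lathe,jar,peg,mast,grate,plank]
Tick 8: prefer B, take rod from B; A=[hinge] B=[axle,mesh] C=[gear,lathe,jar,peg,mast,grate,plank,rod]
Tick 9: prefer A, take hinge from A; A=[-] B=[axle,mesh] C=[gear,lathe,jar,peg,mast,grate,plank,rod,hinge]
Tick 10: prefer B, take axle from B; A=[-] B=[mesh] C=[gear,lathe,jar,peg,mast,grate,plank,rod,hinge,axle]

Answer: 10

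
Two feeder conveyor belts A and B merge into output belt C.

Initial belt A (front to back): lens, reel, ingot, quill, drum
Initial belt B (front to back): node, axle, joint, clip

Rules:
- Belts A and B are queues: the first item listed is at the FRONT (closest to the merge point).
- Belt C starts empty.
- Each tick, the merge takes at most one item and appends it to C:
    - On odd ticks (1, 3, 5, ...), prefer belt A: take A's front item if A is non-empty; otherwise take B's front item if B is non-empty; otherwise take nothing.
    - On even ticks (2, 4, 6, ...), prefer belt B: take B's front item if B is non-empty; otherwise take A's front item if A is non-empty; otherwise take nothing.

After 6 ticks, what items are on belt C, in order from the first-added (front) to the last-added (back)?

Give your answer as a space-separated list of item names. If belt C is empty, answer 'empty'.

Answer: lens node reel axle ingot joint

Derivation:
Tick 1: prefer A, take lens from A; A=[reel,ingot,quill,drum] B=[node,axle,joint,clip] C=[lens]
Tick 2: prefer B, take node from B; A=[reel,ingot,quill,drum] B=[axle,joint,clip] C=[lens,node]
Tick 3: prefer A, take reel from A; A=[ingot,quill,drum] B=[axle,joint,clip] C=[lens,node,reel]
Tick 4: prefer B, take axle from B; A=[ingot,quill,drum] B=[joint,clip] C=[lens,node,reel,axle]
Tick 5: prefer A, take ingot from A; A=[quill,drum] B=[joint,clip] C=[lens,node,reel,axle,ingot]
Tick 6: prefer B, take joint from B; A=[quill,drum] B=[clip] C=[lens,node,reel,axle,ingot,joint]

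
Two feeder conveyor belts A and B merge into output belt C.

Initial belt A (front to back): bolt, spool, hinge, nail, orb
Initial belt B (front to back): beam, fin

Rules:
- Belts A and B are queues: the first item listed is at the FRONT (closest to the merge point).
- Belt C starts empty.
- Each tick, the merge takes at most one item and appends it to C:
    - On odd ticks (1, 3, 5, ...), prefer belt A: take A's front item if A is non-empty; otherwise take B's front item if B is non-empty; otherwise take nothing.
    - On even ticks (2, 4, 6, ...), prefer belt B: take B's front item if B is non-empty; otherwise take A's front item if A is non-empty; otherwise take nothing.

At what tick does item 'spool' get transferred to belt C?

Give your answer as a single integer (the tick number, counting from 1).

Answer: 3

Derivation:
Tick 1: prefer A, take bolt from A; A=[spool,hinge,nail,orb] B=[beam,fin] C=[bolt]
Tick 2: prefer B, take beam from B; A=[spool,hinge,nail,orb] B=[fin] C=[bolt,beam]
Tick 3: prefer A, take spool from A; A=[hinge,nail,orb] B=[fin] C=[bolt,beam,spool]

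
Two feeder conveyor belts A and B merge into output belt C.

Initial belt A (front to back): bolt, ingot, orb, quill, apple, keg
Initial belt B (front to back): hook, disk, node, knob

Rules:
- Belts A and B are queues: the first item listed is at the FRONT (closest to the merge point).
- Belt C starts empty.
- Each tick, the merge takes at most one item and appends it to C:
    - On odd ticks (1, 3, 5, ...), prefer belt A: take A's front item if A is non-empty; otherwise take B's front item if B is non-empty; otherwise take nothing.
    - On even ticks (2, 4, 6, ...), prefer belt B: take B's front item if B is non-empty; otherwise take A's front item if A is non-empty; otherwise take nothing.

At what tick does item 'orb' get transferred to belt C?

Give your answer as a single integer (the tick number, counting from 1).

Answer: 5

Derivation:
Tick 1: prefer A, take bolt from A; A=[ingot,orb,quill,apple,keg] B=[hook,disk,node,knob] C=[bolt]
Tick 2: prefer B, take hook from B; A=[ingot,orb,quill,apple,keg] B=[disk,node,knob] C=[bolt,hook]
Tick 3: prefer A, take ingot from A; A=[orb,quill,apple,keg] B=[disk,node,knob] C=[bolt,hook,ingot]
Tick 4: prefer B, take disk from B; A=[orb,quill,apple,keg] B=[node,knob] C=[bolt,hook,ingot,disk]
Tick 5: prefer A, take orb from A; A=[quill,apple,keg] B=[node,knob] C=[bolt,hook,ingot,disk,orb]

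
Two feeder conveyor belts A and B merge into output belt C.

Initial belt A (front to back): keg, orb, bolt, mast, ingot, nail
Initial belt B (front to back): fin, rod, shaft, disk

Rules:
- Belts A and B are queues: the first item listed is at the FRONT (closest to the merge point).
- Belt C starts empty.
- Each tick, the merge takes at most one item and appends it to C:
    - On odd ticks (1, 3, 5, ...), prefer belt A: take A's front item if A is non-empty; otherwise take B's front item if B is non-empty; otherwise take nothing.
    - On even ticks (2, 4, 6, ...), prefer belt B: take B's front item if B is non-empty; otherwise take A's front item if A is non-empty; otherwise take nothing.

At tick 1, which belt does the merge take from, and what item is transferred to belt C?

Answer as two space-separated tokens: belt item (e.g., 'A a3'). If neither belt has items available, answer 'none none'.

Tick 1: prefer A, take keg from A; A=[orb,bolt,mast,ingot,nail] B=[fin,rod,shaft,disk] C=[keg]

Answer: A keg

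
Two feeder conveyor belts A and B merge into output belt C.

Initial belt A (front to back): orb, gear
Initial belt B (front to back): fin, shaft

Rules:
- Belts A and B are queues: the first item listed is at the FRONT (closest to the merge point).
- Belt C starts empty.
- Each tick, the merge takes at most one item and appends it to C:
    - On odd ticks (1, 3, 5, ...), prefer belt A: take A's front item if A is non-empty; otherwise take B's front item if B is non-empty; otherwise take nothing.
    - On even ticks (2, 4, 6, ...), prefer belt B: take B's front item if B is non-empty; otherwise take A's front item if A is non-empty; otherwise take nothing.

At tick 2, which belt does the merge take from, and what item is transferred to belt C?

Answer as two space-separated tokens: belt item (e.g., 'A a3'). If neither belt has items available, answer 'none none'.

Tick 1: prefer A, take orb from A; A=[gear] B=[fin,shaft] C=[orb]
Tick 2: prefer B, take fin from B; A=[gear] B=[shaft] C=[orb,fin]

Answer: B fin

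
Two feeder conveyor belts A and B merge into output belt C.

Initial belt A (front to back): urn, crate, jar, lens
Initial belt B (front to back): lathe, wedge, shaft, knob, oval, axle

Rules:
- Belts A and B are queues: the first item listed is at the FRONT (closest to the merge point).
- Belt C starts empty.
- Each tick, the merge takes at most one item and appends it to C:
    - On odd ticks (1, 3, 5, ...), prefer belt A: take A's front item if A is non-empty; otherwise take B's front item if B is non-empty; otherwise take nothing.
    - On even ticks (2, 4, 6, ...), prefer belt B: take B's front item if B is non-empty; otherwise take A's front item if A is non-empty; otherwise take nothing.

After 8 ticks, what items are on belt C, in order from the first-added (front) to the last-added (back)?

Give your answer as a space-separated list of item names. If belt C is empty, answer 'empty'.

Tick 1: prefer A, take urn from A; A=[crate,jar,lens] B=[lathe,wedge,shaft,knob,oval,axle] C=[urn]
Tick 2: prefer B, take lathe from B; A=[crate,jar,lens] B=[wedge,shaft,knob,oval,axle] C=[urn,lathe]
Tick 3: prefer A, take crate from A; A=[jar,lens] B=[wedge,shaft,knob,oval,axle] C=[urn,lathe,crate]
Tick 4: prefer B, take wedge from B; A=[jar,lens] B=[shaft,knob,oval,axle] C=[urn,lathe,crate,wedge]
Tick 5: prefer A, take jar from A; A=[lens] B=[shaft,knob,oval,axle] C=[urn,lathe,crate,wedge,jar]
Tick 6: prefer B, take shaft from B; A=[lens] B=[knob,oval,axle] C=[urn,lathe,crate,wedge,jar,shaft]
Tick 7: prefer A, take lens from A; A=[-] B=[knob,oval,axle] C=[urn,lathe,crate,wedge,jar,shaft,lens]
Tick 8: prefer B, take knob from B; A=[-] B=[oval,axle] C=[urn,lathe,crate,wedge,jar,shaft,lens,knob]

Answer: urn lathe crate wedge jar shaft lens knob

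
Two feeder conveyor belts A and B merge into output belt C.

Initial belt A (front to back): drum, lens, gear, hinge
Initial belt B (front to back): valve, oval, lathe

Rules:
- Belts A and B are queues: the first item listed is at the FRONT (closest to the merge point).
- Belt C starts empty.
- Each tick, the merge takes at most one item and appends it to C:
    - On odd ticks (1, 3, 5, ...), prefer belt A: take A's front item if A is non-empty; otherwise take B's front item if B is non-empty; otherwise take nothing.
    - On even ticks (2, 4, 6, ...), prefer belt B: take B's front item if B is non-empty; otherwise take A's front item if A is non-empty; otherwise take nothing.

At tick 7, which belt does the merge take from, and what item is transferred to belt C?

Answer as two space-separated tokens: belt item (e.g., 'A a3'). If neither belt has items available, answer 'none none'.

Tick 1: prefer A, take drum from A; A=[lens,gear,hinge] B=[valve,oval,lathe] C=[drum]
Tick 2: prefer B, take valve from B; A=[lens,gear,hinge] B=[oval,lathe] C=[drum,valve]
Tick 3: prefer A, take lens from A; A=[gear,hinge] B=[oval,lathe] C=[drum,valve,lens]
Tick 4: prefer B, take oval from B; A=[gear,hinge] B=[lathe] C=[drum,valve,lens,oval]
Tick 5: prefer A, take gear from A; A=[hinge] B=[lathe] C=[drum,valve,lens,oval,gear]
Tick 6: prefer B, take lathe from B; A=[hinge] B=[-] C=[drum,valve,lens,oval,gear,lathe]
Tick 7: prefer A, take hinge from A; A=[-] B=[-] C=[drum,valve,lens,oval,gear,lathe,hinge]

Answer: A hinge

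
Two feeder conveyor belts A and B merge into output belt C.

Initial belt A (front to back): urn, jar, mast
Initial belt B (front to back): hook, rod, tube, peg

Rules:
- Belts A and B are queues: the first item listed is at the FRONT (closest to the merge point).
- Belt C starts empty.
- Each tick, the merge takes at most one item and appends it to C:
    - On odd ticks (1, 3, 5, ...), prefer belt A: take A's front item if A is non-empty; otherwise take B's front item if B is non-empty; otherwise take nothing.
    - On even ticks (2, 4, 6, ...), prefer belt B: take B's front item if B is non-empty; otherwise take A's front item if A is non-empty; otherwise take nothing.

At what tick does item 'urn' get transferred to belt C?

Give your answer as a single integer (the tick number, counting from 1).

Tick 1: prefer A, take urn from A; A=[jar,mast] B=[hook,rod,tube,peg] C=[urn]

Answer: 1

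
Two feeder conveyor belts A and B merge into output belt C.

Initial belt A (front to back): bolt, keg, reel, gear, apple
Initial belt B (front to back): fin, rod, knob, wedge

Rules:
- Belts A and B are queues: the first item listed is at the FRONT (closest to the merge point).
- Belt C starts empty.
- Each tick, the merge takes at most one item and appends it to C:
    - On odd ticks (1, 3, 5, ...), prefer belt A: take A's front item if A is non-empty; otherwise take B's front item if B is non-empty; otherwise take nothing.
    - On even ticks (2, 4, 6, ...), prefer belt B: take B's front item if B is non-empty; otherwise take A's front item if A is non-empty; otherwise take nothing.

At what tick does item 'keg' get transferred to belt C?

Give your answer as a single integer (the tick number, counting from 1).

Answer: 3

Derivation:
Tick 1: prefer A, take bolt from A; A=[keg,reel,gear,apple] B=[fin,rod,knob,wedge] C=[bolt]
Tick 2: prefer B, take fin from B; A=[keg,reel,gear,apple] B=[rod,knob,wedge] C=[bolt,fin]
Tick 3: prefer A, take keg from A; A=[reel,gear,apple] B=[rod,knob,wedge] C=[bolt,fin,keg]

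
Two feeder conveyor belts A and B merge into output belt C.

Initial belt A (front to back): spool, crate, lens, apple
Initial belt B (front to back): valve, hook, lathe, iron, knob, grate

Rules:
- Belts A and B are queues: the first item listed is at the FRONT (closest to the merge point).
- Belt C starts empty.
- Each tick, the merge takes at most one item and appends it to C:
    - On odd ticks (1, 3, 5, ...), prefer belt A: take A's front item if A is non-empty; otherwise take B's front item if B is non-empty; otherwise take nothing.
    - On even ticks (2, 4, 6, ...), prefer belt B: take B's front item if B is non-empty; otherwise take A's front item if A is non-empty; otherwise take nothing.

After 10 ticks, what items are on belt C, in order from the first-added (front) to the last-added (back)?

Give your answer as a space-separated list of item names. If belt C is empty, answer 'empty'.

Tick 1: prefer A, take spool from A; A=[crate,lens,apple] B=[valve,hook,lathe,iron,knob,grate] C=[spool]
Tick 2: prefer B, take valve from B; A=[crate,lens,apple] B=[hook,lathe,iron,knob,grate] C=[spool,valve]
Tick 3: prefer A, take crate from A; A=[lens,apple] B=[hook,lathe,iron,knob,grate] C=[spool,valve,crate]
Tick 4: prefer B, take hook from B; A=[lens,apple] B=[lathe,iron,knob,grate] C=[spool,valve,crate,hook]
Tick 5: prefer A, take lens from A; A=[apple] B=[lathe,iron,knob,grate] C=[spool,valve,crate,hook,lens]
Tick 6: prefer B, take lathe from B; A=[apple] B=[iron,knob,grate] C=[spool,valve,crate,hook,lens,lathe]
Tick 7: prefer A, take apple from A; A=[-] B=[iron,knob,grate] C=[spool,valve,crate,hook,lens,lathe,apple]
Tick 8: prefer B, take iron from B; A=[-] B=[knob,grate] C=[spool,valve,crate,hook,lens,lathe,apple,iron]
Tick 9: prefer A, take knob from B; A=[-] B=[grate] C=[spool,valve,crate,hook,lens,lathe,apple,iron,knob]
Tick 10: prefer B, take grate from B; A=[-] B=[-] C=[spool,valve,crate,hook,lens,lathe,apple,iron,knob,grate]

Answer: spool valve crate hook lens lathe apple iron knob grate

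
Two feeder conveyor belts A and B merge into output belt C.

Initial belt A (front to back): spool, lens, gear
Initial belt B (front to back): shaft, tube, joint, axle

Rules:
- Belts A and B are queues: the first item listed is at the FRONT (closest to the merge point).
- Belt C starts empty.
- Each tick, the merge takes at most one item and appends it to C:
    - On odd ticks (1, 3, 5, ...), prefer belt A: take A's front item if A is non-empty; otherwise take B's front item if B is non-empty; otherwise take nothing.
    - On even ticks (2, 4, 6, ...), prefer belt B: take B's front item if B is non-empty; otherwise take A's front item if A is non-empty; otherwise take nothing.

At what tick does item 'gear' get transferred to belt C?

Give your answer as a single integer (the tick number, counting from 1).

Answer: 5

Derivation:
Tick 1: prefer A, take spool from A; A=[lens,gear] B=[shaft,tube,joint,axle] C=[spool]
Tick 2: prefer B, take shaft from B; A=[lens,gear] B=[tube,joint,axle] C=[spool,shaft]
Tick 3: prefer A, take lens from A; A=[gear] B=[tube,joint,axle] C=[spool,shaft,lens]
Tick 4: prefer B, take tube from B; A=[gear] B=[joint,axle] C=[spool,shaft,lens,tube]
Tick 5: prefer A, take gear from A; A=[-] B=[joint,axle] C=[spool,shaft,lens,tube,gear]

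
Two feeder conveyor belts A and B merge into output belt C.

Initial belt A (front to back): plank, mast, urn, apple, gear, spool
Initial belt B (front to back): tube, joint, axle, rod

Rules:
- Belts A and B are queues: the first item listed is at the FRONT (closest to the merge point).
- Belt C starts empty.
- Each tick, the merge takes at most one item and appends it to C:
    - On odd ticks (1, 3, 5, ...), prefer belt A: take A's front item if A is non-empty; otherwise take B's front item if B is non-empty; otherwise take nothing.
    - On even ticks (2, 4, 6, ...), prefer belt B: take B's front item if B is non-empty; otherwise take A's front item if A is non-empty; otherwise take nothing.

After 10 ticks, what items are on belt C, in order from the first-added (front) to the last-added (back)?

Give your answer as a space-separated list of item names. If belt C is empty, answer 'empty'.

Answer: plank tube mast joint urn axle apple rod gear spool

Derivation:
Tick 1: prefer A, take plank from A; A=[mast,urn,apple,gear,spool] B=[tube,joint,axle,rod] C=[plank]
Tick 2: prefer B, take tube from B; A=[mast,urn,apple,gear,spool] B=[joint,axle,rod] C=[plank,tube]
Tick 3: prefer A, take mast from A; A=[urn,apple,gear,spool] B=[joint,axle,rod] C=[plank,tube,mast]
Tick 4: prefer B, take joint from B; A=[urn,apple,gear,spool] B=[axle,rod] C=[plank,tube,mast,joint]
Tick 5: prefer A, take urn from A; A=[apple,gear,spool] B=[axle,rod] C=[plank,tube,mast,joint,urn]
Tick 6: prefer B, take axle from B; A=[apple,gear,spool] B=[rod] C=[plank,tube,mast,joint,urn,axle]
Tick 7: prefer A, take apple from A; A=[gear,spool] B=[rod] C=[plank,tube,mast,joint,urn,axle,apple]
Tick 8: prefer B, take rod from B; A=[gear,spool] B=[-] C=[plank,tube,mast,joint,urn,axle,apple,rod]
Tick 9: prefer A, take gear from A; A=[spool] B=[-] C=[plank,tube,mast,joint,urn,axle,apple,rod,gear]
Tick 10: prefer B, take spool from A; A=[-] B=[-] C=[plank,tube,mast,joint,urn,axle,apple,rod,gear,spool]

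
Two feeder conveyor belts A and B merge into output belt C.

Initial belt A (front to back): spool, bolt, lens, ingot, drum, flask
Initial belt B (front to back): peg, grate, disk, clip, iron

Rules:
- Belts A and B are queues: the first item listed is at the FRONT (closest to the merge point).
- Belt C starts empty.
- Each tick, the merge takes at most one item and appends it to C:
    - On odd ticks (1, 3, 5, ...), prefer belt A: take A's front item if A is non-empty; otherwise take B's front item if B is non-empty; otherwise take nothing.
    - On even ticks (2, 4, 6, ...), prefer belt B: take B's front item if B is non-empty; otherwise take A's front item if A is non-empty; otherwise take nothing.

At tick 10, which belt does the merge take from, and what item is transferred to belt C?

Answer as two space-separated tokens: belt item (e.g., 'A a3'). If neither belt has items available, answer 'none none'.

Answer: B iron

Derivation:
Tick 1: prefer A, take spool from A; A=[bolt,lens,ingot,drum,flask] B=[peg,grate,disk,clip,iron] C=[spool]
Tick 2: prefer B, take peg from B; A=[bolt,lens,ingot,drum,flask] B=[grate,disk,clip,iron] C=[spool,peg]
Tick 3: prefer A, take bolt from A; A=[lens,ingot,drum,flask] B=[grate,disk,clip,iron] C=[spool,peg,bolt]
Tick 4: prefer B, take grate from B; A=[lens,ingot,drum,flask] B=[disk,clip,iron] C=[spool,peg,bolt,grate]
Tick 5: prefer A, take lens from A; A=[ingot,drum,flask] B=[disk,clip,iron] C=[spool,peg,bolt,grate,lens]
Tick 6: prefer B, take disk from B; A=[ingot,drum,flask] B=[clip,iron] C=[spool,peg,bolt,grate,lens,disk]
Tick 7: prefer A, take ingot from A; A=[drum,flask] B=[clip,iron] C=[spool,peg,bolt,grate,lens,disk,ingot]
Tick 8: prefer B, take clip from B; A=[drum,flask] B=[iron] C=[spool,peg,bolt,grate,lens,disk,ingot,clip]
Tick 9: prefer A, take drum from A; A=[flask] B=[iron] C=[spool,peg,bolt,grate,lens,disk,ingot,clip,drum]
Tick 10: prefer B, take iron from B; A=[flask] B=[-] C=[spool,peg,bolt,grate,lens,disk,ingot,clip,drum,iron]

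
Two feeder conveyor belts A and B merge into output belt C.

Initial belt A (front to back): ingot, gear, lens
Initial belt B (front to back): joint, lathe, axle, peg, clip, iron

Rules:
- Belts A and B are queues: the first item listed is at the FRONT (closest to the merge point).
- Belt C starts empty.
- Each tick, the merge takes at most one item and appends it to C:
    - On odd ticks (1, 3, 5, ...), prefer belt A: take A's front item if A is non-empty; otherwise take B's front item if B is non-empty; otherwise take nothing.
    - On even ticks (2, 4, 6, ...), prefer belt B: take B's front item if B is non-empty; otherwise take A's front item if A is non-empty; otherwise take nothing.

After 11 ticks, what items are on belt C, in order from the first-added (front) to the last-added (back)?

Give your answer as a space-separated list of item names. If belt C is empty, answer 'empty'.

Tick 1: prefer A, take ingot from A; A=[gear,lens] B=[joint,lathe,axle,peg,clip,iron] C=[ingot]
Tick 2: prefer B, take joint from B; A=[gear,lens] B=[lathe,axle,peg,clip,iron] C=[ingot,joint]
Tick 3: prefer A, take gear from A; A=[lens] B=[lathe,axle,peg,clip,iron] C=[ingot,joint,gear]
Tick 4: prefer B, take lathe from B; A=[lens] B=[axle,peg,clip,iron] C=[ingot,joint,gear,lathe]
Tick 5: prefer A, take lens from A; A=[-] B=[axle,peg,clip,iron] C=[ingot,joint,gear,lathe,lens]
Tick 6: prefer B, take axle from B; A=[-] B=[peg,clip,iron] C=[ingot,joint,gear,lathe,lens,axle]
Tick 7: prefer A, take peg from B; A=[-] B=[clip,iron] C=[ingot,joint,gear,lathe,lens,axle,peg]
Tick 8: prefer B, take clip from B; A=[-] B=[iron] C=[ingot,joint,gear,lathe,lens,axle,peg,clip]
Tick 9: prefer A, take iron from B; A=[-] B=[-] C=[ingot,joint,gear,lathe,lens,axle,peg,clip,iron]
Tick 10: prefer B, both empty, nothing taken; A=[-] B=[-] C=[ingot,joint,gear,lathe,lens,axle,peg,clip,iron]
Tick 11: prefer A, both empty, nothing taken; A=[-] B=[-] C=[ingot,joint,gear,lathe,lens,axle,peg,clip,iron]

Answer: ingot joint gear lathe lens axle peg clip iron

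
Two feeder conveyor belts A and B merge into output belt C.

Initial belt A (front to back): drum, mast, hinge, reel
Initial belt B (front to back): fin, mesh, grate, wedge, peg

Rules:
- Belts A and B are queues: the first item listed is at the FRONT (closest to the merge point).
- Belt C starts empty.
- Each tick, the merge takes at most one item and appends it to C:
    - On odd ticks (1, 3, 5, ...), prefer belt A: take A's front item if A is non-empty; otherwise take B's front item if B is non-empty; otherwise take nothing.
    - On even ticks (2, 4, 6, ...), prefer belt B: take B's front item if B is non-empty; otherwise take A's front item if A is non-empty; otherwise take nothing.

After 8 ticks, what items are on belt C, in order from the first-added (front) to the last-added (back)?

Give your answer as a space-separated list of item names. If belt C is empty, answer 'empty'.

Tick 1: prefer A, take drum from A; A=[mast,hinge,reel] B=[fin,mesh,grate,wedge,peg] C=[drum]
Tick 2: prefer B, take fin from B; A=[mast,hinge,reel] B=[mesh,grate,wedge,peg] C=[drum,fin]
Tick 3: prefer A, take mast from A; A=[hinge,reel] B=[mesh,grate,wedge,peg] C=[drum,fin,mast]
Tick 4: prefer B, take mesh from B; A=[hinge,reel] B=[grate,wedge,peg] C=[drum,fin,mast,mesh]
Tick 5: prefer A, take hinge from A; A=[reel] B=[grate,wedge,peg] C=[drum,fin,mast,mesh,hinge]
Tick 6: prefer B, take grate from B; A=[reel] B=[wedge,peg] C=[drum,fin,mast,mesh,hinge,grate]
Tick 7: prefer A, take reel from A; A=[-] B=[wedge,peg] C=[drum,fin,mast,mesh,hinge,grate,reel]
Tick 8: prefer B, take wedge from B; A=[-] B=[peg] C=[drum,fin,mast,mesh,hinge,grate,reel,wedge]

Answer: drum fin mast mesh hinge grate reel wedge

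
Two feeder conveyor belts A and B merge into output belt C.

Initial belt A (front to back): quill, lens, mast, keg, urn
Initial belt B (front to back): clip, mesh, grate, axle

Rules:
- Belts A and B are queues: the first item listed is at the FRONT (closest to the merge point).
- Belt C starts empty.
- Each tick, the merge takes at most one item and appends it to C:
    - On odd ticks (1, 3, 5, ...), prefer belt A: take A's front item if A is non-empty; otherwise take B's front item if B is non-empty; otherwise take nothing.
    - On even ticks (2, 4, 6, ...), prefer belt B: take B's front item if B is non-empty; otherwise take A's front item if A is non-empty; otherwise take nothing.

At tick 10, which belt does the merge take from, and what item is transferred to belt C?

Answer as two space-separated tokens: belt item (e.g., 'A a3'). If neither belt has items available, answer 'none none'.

Tick 1: prefer A, take quill from A; A=[lens,mast,keg,urn] B=[clip,mesh,grate,axle] C=[quill]
Tick 2: prefer B, take clip from B; A=[lens,mast,keg,urn] B=[mesh,grate,axle] C=[quill,clip]
Tick 3: prefer A, take lens from A; A=[mast,keg,urn] B=[mesh,grate,axle] C=[quill,clip,lens]
Tick 4: prefer B, take mesh from B; A=[mast,keg,urn] B=[grate,axle] C=[quill,clip,lens,mesh]
Tick 5: prefer A, take mast from A; A=[keg,urn] B=[grate,axle] C=[quill,clip,lens,mesh,mast]
Tick 6: prefer B, take grate from B; A=[keg,urn] B=[axle] C=[quill,clip,lens,mesh,mast,grate]
Tick 7: prefer A, take keg from A; A=[urn] B=[axle] C=[quill,clip,lens,mesh,mast,grate,keg]
Tick 8: prefer B, take axle from B; A=[urn] B=[-] C=[quill,clip,lens,mesh,mast,grate,keg,axle]
Tick 9: prefer A, take urn from A; A=[-] B=[-] C=[quill,clip,lens,mesh,mast,grate,keg,axle,urn]
Tick 10: prefer B, both empty, nothing taken; A=[-] B=[-] C=[quill,clip,lens,mesh,mast,grate,keg,axle,urn]

Answer: none none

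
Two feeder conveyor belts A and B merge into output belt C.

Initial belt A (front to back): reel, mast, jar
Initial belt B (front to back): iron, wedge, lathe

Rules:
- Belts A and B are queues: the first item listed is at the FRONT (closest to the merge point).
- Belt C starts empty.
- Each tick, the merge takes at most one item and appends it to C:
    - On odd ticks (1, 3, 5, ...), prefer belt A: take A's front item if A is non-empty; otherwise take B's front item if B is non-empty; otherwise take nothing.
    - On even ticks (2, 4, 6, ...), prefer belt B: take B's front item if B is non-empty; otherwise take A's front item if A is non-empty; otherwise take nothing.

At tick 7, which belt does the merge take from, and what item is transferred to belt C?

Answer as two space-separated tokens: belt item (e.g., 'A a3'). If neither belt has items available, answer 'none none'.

Answer: none none

Derivation:
Tick 1: prefer A, take reel from A; A=[mast,jar] B=[iron,wedge,lathe] C=[reel]
Tick 2: prefer B, take iron from B; A=[mast,jar] B=[wedge,lathe] C=[reel,iron]
Tick 3: prefer A, take mast from A; A=[jar] B=[wedge,lathe] C=[reel,iron,mast]
Tick 4: prefer B, take wedge from B; A=[jar] B=[lathe] C=[reel,iron,mast,wedge]
Tick 5: prefer A, take jar from A; A=[-] B=[lathe] C=[reel,iron,mast,wedge,jar]
Tick 6: prefer B, take lathe from B; A=[-] B=[-] C=[reel,iron,mast,wedge,jar,lathe]
Tick 7: prefer A, both empty, nothing taken; A=[-] B=[-] C=[reel,iron,mast,wedge,jar,lathe]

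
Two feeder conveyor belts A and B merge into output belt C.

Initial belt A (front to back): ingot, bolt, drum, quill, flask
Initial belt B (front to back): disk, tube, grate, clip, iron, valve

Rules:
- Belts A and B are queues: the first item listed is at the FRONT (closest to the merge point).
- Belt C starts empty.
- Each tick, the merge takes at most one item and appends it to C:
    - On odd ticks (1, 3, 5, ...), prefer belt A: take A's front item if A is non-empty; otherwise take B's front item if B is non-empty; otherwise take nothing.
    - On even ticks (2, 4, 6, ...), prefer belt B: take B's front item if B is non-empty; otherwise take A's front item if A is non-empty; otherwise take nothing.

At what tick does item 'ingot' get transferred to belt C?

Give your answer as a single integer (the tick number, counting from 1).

Tick 1: prefer A, take ingot from A; A=[bolt,drum,quill,flask] B=[disk,tube,grate,clip,iron,valve] C=[ingot]

Answer: 1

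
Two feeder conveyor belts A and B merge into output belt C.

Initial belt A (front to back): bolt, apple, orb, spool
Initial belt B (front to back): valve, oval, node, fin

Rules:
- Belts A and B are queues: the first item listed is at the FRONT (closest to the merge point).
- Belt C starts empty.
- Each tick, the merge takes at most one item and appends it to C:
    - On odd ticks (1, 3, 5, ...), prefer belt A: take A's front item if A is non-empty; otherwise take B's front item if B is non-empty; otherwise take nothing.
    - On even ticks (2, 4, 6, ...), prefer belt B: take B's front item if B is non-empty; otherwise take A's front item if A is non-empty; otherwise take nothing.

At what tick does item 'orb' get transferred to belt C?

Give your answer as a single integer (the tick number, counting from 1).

Answer: 5

Derivation:
Tick 1: prefer A, take bolt from A; A=[apple,orb,spool] B=[valve,oval,node,fin] C=[bolt]
Tick 2: prefer B, take valve from B; A=[apple,orb,spool] B=[oval,node,fin] C=[bolt,valve]
Tick 3: prefer A, take apple from A; A=[orb,spool] B=[oval,node,fin] C=[bolt,valve,apple]
Tick 4: prefer B, take oval from B; A=[orb,spool] B=[node,fin] C=[bolt,valve,apple,oval]
Tick 5: prefer A, take orb from A; A=[spool] B=[node,fin] C=[bolt,valve,apple,oval,orb]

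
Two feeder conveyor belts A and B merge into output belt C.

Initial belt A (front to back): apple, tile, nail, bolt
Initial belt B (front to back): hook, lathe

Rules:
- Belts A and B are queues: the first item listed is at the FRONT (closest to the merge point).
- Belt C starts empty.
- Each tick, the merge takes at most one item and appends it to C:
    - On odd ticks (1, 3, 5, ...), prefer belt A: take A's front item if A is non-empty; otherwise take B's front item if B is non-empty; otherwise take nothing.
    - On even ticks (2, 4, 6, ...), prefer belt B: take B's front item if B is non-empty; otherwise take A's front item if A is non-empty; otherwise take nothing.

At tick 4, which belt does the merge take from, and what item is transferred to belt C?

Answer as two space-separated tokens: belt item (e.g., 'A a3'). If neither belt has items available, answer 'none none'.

Answer: B lathe

Derivation:
Tick 1: prefer A, take apple from A; A=[tile,nail,bolt] B=[hook,lathe] C=[apple]
Tick 2: prefer B, take hook from B; A=[tile,nail,bolt] B=[lathe] C=[apple,hook]
Tick 3: prefer A, take tile from A; A=[nail,bolt] B=[lathe] C=[apple,hook,tile]
Tick 4: prefer B, take lathe from B; A=[nail,bolt] B=[-] C=[apple,hook,tile,lathe]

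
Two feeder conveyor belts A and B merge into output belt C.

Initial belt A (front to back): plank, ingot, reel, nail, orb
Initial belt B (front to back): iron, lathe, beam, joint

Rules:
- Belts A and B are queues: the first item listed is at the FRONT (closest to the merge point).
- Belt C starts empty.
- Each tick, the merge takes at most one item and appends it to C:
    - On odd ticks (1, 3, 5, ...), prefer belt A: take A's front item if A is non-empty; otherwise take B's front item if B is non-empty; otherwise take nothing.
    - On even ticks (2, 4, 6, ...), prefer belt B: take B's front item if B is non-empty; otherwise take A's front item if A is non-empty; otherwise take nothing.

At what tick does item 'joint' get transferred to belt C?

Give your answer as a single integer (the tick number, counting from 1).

Answer: 8

Derivation:
Tick 1: prefer A, take plank from A; A=[ingot,reel,nail,orb] B=[iron,lathe,beam,joint] C=[plank]
Tick 2: prefer B, take iron from B; A=[ingot,reel,nail,orb] B=[lathe,beam,joint] C=[plank,iron]
Tick 3: prefer A, take ingot from A; A=[reel,nail,orb] B=[lathe,beam,joint] C=[plank,iron,ingot]
Tick 4: prefer B, take lathe from B; A=[reel,nail,orb] B=[beam,joint] C=[plank,iron,ingot,lathe]
Tick 5: prefer A, take reel from A; A=[nail,orb] B=[beam,joint] C=[plank,iron,ingot,lathe,reel]
Tick 6: prefer B, take beam from B; A=[nail,orb] B=[joint] C=[plank,iron,ingot,lathe,reel,beam]
Tick 7: prefer A, take nail from A; A=[orb] B=[joint] C=[plank,iron,ingot,lathe,reel,beam,nail]
Tick 8: prefer B, take joint from B; A=[orb] B=[-] C=[plank,iron,ingot,lathe,reel,beam,nail,joint]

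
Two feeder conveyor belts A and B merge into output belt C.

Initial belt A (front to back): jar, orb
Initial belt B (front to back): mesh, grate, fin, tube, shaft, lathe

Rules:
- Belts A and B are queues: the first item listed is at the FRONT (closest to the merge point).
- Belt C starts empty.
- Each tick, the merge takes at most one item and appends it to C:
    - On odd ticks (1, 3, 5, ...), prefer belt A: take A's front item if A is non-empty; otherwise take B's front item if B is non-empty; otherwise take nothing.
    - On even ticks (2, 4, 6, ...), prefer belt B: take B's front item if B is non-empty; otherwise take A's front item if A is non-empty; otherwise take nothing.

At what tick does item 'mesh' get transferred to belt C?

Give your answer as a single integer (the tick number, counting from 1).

Answer: 2

Derivation:
Tick 1: prefer A, take jar from A; A=[orb] B=[mesh,grate,fin,tube,shaft,lathe] C=[jar]
Tick 2: prefer B, take mesh from B; A=[orb] B=[grate,fin,tube,shaft,lathe] C=[jar,mesh]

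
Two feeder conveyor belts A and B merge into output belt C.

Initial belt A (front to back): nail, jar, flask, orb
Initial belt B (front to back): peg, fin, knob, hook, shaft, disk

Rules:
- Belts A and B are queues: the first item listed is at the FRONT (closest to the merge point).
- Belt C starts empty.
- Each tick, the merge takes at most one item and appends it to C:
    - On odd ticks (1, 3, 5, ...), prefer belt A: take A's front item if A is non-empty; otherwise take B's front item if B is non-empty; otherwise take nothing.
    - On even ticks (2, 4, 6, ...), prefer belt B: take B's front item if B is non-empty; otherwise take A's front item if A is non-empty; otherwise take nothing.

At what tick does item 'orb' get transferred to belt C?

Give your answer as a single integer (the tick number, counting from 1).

Tick 1: prefer A, take nail from A; A=[jar,flask,orb] B=[peg,fin,knob,hook,shaft,disk] C=[nail]
Tick 2: prefer B, take peg from B; A=[jar,flask,orb] B=[fin,knob,hook,shaft,disk] C=[nail,peg]
Tick 3: prefer A, take jar from A; A=[flask,orb] B=[fin,knob,hook,shaft,disk] C=[nail,peg,jar]
Tick 4: prefer B, take fin from B; A=[flask,orb] B=[knob,hook,shaft,disk] C=[nail,peg,jar,fin]
Tick 5: prefer A, take flask from A; A=[orb] B=[knob,hook,shaft,disk] C=[nail,peg,jar,fin,flask]
Tick 6: prefer B, take knob from B; A=[orb] B=[hook,shaft,disk] C=[nail,peg,jar,fin,flask,knob]
Tick 7: prefer A, take orb from A; A=[-] B=[hook,shaft,disk] C=[nail,peg,jar,fin,flask,knob,orb]

Answer: 7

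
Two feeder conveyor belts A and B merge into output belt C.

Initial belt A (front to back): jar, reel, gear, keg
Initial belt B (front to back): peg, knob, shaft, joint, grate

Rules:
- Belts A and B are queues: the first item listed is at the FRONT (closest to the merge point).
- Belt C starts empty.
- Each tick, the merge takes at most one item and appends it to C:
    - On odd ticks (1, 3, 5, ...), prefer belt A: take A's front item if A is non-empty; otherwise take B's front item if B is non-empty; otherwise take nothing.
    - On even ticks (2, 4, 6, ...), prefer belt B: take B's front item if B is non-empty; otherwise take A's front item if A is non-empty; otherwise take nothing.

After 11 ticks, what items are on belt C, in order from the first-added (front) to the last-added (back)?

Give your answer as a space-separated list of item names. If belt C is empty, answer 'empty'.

Answer: jar peg reel knob gear shaft keg joint grate

Derivation:
Tick 1: prefer A, take jar from A; A=[reel,gear,keg] B=[peg,knob,shaft,joint,grate] C=[jar]
Tick 2: prefer B, take peg from B; A=[reel,gear,keg] B=[knob,shaft,joint,grate] C=[jar,peg]
Tick 3: prefer A, take reel from A; A=[gear,keg] B=[knob,shaft,joint,grate] C=[jar,peg,reel]
Tick 4: prefer B, take knob from B; A=[gear,keg] B=[shaft,joint,grate] C=[jar,peg,reel,knob]
Tick 5: prefer A, take gear from A; A=[keg] B=[shaft,joint,grate] C=[jar,peg,reel,knob,gear]
Tick 6: prefer B, take shaft from B; A=[keg] B=[joint,grate] C=[jar,peg,reel,knob,gear,shaft]
Tick 7: prefer A, take keg from A; A=[-] B=[joint,grate] C=[jar,peg,reel,knob,gear,shaft,keg]
Tick 8: prefer B, take joint from B; A=[-] B=[grate] C=[jar,peg,reel,knob,gear,shaft,keg,joint]
Tick 9: prefer A, take grate from B; A=[-] B=[-] C=[jar,peg,reel,knob,gear,shaft,keg,joint,grate]
Tick 10: prefer B, both empty, nothing taken; A=[-] B=[-] C=[jar,peg,reel,knob,gear,shaft,keg,joint,grate]
Tick 11: prefer A, both empty, nothing taken; A=[-] B=[-] C=[jar,peg,reel,knob,gear,shaft,keg,joint,grate]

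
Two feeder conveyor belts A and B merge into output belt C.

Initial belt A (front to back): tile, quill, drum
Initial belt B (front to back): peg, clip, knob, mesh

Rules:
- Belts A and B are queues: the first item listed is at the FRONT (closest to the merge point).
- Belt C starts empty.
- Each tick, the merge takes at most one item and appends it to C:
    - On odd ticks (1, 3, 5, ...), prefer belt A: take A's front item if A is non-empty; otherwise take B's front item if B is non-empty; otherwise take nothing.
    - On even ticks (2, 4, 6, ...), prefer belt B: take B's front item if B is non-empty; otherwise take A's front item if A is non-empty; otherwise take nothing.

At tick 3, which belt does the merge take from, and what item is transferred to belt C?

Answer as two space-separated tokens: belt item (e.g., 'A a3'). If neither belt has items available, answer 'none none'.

Answer: A quill

Derivation:
Tick 1: prefer A, take tile from A; A=[quill,drum] B=[peg,clip,knob,mesh] C=[tile]
Tick 2: prefer B, take peg from B; A=[quill,drum] B=[clip,knob,mesh] C=[tile,peg]
Tick 3: prefer A, take quill from A; A=[drum] B=[clip,knob,mesh] C=[tile,peg,quill]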